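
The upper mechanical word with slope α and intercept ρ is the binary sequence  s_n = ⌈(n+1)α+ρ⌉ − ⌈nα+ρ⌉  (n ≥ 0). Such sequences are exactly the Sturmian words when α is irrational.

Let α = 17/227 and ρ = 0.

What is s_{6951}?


(n+1)α + ρ = (6952·17) / 227 = 118184/227
nα + ρ     = (6951·17) / 227 = 118167/227
⌈118184/227⌉ = 521,  ⌈118167/227⌉ = 521
s_{6951} = 521 − 521 = 0

0


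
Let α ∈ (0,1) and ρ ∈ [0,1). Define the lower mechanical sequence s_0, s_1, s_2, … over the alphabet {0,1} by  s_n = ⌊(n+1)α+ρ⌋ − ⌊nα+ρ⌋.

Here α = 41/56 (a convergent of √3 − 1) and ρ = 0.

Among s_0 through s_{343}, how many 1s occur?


#1s = Σ_{n=0}^{343} s_n = Σ_{n=0}^{343} (⌊(n+1)α+ρ⌋ − ⌊nα+ρ⌋)
the sum telescopes: every ⌊nα+ρ⌋ with 0 < n < 344 appears once with + and once with −, leaving ⌊344α+ρ⌋ − ⌊0·α+ρ⌋
344α + ρ = (344·41) / 56 = 14104/56
ρ = 0/56
⌊14104/56⌋ = 251,  ⌊0/56⌋ = 0
#1s = 251 − 0 = 251

251


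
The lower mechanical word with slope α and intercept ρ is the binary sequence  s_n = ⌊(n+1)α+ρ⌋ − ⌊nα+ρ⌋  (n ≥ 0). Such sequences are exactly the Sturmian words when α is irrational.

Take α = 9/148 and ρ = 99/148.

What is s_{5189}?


0

(n+1)α + ρ = (5190·9 + 99) / 148 = 46809/148
nα + ρ     = (5189·9 + 99) / 148 = 46800/148
⌊46809/148⌋ = 316,  ⌊46800/148⌋ = 316
s_{5189} = 316 − 316 = 0


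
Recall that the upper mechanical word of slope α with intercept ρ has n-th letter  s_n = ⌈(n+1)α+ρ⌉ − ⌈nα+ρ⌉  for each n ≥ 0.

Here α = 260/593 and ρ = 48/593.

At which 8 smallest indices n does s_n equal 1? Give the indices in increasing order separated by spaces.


n=0: ⌈308/593⌉−⌈48/593⌉ = 1−1 = 0
n=1: ⌈568/593⌉−⌈308/593⌉ = 1−1 = 0
n=2: ⌈828/593⌉−⌈568/593⌉ = 2−1 = 1  ← one
n=3: ⌈1088/593⌉−⌈828/593⌉ = 2−2 = 0
n=4: ⌈1348/593⌉−⌈1088/593⌉ = 3−2 = 1  ← one
n=5: ⌈1608/593⌉−⌈1348/593⌉ = 3−3 = 0
n=6: ⌈1868/593⌉−⌈1608/593⌉ = 4−3 = 1  ← one
n=7: ⌈2128/593⌉−⌈1868/593⌉ = 4−4 = 0
n=8: ⌈2388/593⌉−⌈2128/593⌉ = 5−4 = 1  ← one
n=9: ⌈2648/593⌉−⌈2388/593⌉ = 5−5 = 0
n=10: ⌈2908/593⌉−⌈2648/593⌉ = 5−5 = 0
n=11: ⌈3168/593⌉−⌈2908/593⌉ = 6−5 = 1  ← one
n=12: ⌈3428/593⌉−⌈3168/593⌉ = 6−6 = 0
n=13: ⌈3688/593⌉−⌈3428/593⌉ = 7−6 = 1  ← one
n=14: ⌈3948/593⌉−⌈3688/593⌉ = 7−7 = 0
n=15: ⌈4208/593⌉−⌈3948/593⌉ = 8−7 = 1  ← one
n=16: ⌈4468/593⌉−⌈4208/593⌉ = 8−8 = 0
n=17: ⌈4728/593⌉−⌈4468/593⌉ = 8−8 = 0
n=18: ⌈4988/593⌉−⌈4728/593⌉ = 9−8 = 1  ← one
positions of the first 8 ones: 2 4 6 8 11 13 15 18

2 4 6 8 11 13 15 18


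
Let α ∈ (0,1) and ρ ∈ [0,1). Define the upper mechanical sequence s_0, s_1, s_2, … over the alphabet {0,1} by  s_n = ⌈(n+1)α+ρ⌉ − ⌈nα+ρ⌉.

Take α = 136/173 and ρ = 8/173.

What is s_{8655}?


(n+1)α + ρ = (8656·136 + 8) / 173 = 1177224/173
nα + ρ     = (8655·136 + 8) / 173 = 1177088/173
⌈1177224/173⌉ = 6805,  ⌈1177088/173⌉ = 6804
s_{8655} = 6805 − 6804 = 1

1


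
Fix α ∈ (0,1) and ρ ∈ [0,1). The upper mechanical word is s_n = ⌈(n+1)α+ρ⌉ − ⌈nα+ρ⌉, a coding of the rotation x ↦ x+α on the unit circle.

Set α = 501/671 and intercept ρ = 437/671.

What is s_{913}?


1

(n+1)α + ρ = (914·501 + 437) / 671 = 458351/671
nα + ρ     = (913·501 + 437) / 671 = 457850/671
⌈458351/671⌉ = 684,  ⌈457850/671⌉ = 683
s_{913} = 684 − 683 = 1


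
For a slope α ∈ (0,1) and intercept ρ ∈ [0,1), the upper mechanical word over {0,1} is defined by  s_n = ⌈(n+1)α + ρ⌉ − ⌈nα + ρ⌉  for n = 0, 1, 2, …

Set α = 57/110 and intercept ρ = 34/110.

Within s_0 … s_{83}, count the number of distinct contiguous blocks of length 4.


5

t_n = ⌈(n·57+34)/110⌉ for n = 0 … 84:
  n=0…9: ⌈34/110⌉=1 ⌈91/110⌉=1 ⌈148/110⌉=2 ⌈205/110⌉=2 ⌈262/110⌉=3 ⌈319/110⌉=3 ⌈376/110⌉=4 ⌈433/110⌉=4 ⌈490/110⌉=5 ⌈547/110⌉=5
  n=10…19: ⌈604/110⌉=6 ⌈661/110⌉=7 ⌈718/110⌉=7 ⌈775/110⌉=8 ⌈832/110⌉=8 ⌈889/110⌉=9 ⌈946/110⌉=9 ⌈1003/110⌉=10 ⌈1060/110⌉=10 ⌈1117/110⌉=11
  n=20…29: ⌈1174/110⌉=11 ⌈1231/110⌉=12 ⌈1288/110⌉=12 ⌈1345/110⌉=13 ⌈1402/110⌉=13 ⌈1459/110⌉=14 ⌈1516/110⌉=14 ⌈1573/110⌉=15 ⌈1630/110⌉=15 ⌈1687/110⌉=16
  n=30…39: ⌈1744/110⌉=16 ⌈1801/110⌉=17 ⌈1858/110⌉=17 ⌈1915/110⌉=18 ⌈1972/110⌉=18 ⌈2029/110⌉=19 ⌈2086/110⌉=19 ⌈2143/110⌉=20 ⌈2200/110⌉=20 ⌈2257/110⌉=21
  n=40…49: ⌈2314/110⌉=22 ⌈2371/110⌉=22 ⌈2428/110⌉=23 ⌈2485/110⌉=23 ⌈2542/110⌉=24 ⌈2599/110⌉=24 ⌈2656/110⌉=25 ⌈2713/110⌉=25 ⌈2770/110⌉=26 ⌈2827/110⌉=26
  n=50…59: ⌈2884/110⌉=27 ⌈2941/110⌉=27 ⌈2998/110⌉=28 ⌈3055/110⌉=28 ⌈3112/110⌉=29 ⌈3169/110⌉=29 ⌈3226/110⌉=30 ⌈3283/110⌉=30 ⌈3340/110⌉=31 ⌈3397/110⌉=31
  n=60…69: ⌈3454/110⌉=32 ⌈3511/110⌉=32 ⌈3568/110⌉=33 ⌈3625/110⌉=33 ⌈3682/110⌉=34 ⌈3739/110⌉=34 ⌈3796/110⌉=35 ⌈3853/110⌉=36 ⌈3910/110⌉=36 ⌈3967/110⌉=37
  n=70…79: ⌈4024/110⌉=37 ⌈4081/110⌉=38 ⌈4138/110⌉=38 ⌈4195/110⌉=39 ⌈4252/110⌉=39 ⌈4309/110⌉=40 ⌈4366/110⌉=40 ⌈4423/110⌉=41 ⌈4480/110⌉=41 ⌈4537/110⌉=42
  n=80…84: ⌈4594/110⌉=42 ⌈4651/110⌉=43 ⌈4708/110⌉=43 ⌈4765/110⌉=44 ⌈4822/110⌉=44
s_n = t_(n+1) − t_n for n = 0 … 83 gives
prefix = 010101010110101010101010101010101010101101010101010101010101010101101010101010101010
slide a length-4 window over [0..3] … [80..83] (81 windows); first occurrence of each distinct factor:
  [  0..  3] 0101
  [  1..  4] 1010
  [  7.. 10] 1011
  [  8.. 11] 0110
  [  9.. 12] 1101
  (the other 76 windows repeat one of these)
distinct factors: {0101, 0110, 1010, 1011, 1101}
count = 5  (Sturmian bound for length 4 is 5)


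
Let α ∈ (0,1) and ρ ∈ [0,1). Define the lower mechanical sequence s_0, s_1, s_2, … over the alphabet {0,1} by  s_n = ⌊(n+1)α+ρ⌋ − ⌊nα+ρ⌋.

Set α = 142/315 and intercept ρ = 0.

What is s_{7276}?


(n+1)α + ρ = (7277·142) / 315 = 1033334/315
nα + ρ     = (7276·142) / 315 = 1033192/315
⌊1033334/315⌋ = 3280,  ⌊1033192/315⌋ = 3279
s_{7276} = 3280 − 3279 = 1

1


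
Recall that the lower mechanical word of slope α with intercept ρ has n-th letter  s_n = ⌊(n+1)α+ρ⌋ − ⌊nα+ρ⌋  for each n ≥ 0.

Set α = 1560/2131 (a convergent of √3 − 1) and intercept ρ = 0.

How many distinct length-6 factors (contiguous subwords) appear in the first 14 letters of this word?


t_n = ⌊(n·1560)/2131⌋ for n = 0 … 14:
  n=0…9: ⌊0/2131⌋=0 ⌊1560/2131⌋=0 ⌊3120/2131⌋=1 ⌊4680/2131⌋=2 ⌊6240/2131⌋=2 ⌊7800/2131⌋=3 ⌊9360/2131⌋=4 ⌊10920/2131⌋=5 ⌊12480/2131⌋=5 ⌊14040/2131⌋=6
  n=10…14: ⌊15600/2131⌋=7 ⌊17160/2131⌋=8 ⌊18720/2131⌋=8 ⌊20280/2131⌋=9 ⌊21840/2131⌋=10
s_n = t_(n+1) − t_n for n = 0 … 13 gives
prefix = 01101110111011
slide a length-6 window over [0..5] … [8..13] (9 windows); first occurrence of each distinct factor:
  [  0..  5] 011011
  [  1..  6] 110111
  [  2..  7] 101110
  [  3..  8] 011101
  [  4..  9] 111011
  (the other 4 windows repeat one of these)
distinct factors: {011011, 011101, 101110, 110111, 111011}
count = 5  (Sturmian bound for length 6 is 7)

5


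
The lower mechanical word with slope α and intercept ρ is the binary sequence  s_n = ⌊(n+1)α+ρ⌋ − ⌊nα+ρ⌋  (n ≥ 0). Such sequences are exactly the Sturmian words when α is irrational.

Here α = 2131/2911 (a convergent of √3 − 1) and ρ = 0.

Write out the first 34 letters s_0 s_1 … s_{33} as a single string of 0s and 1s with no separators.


n=0: ⌊(1·2131)/2911⌋ − ⌊(0·2131)/2911⌋ = ⌊2131/2911⌋ − ⌊0/2911⌋ = 0 − 0 = 0
n=1: ⌊(2·2131)/2911⌋ − ⌊(1·2131)/2911⌋ = ⌊4262/2911⌋ − ⌊2131/2911⌋ = 1 − 0 = 1
n=2: ⌊(3·2131)/2911⌋ − ⌊(2·2131)/2911⌋ = ⌊6393/2911⌋ − ⌊4262/2911⌋ = 2 − 1 = 1
n=3: ⌊(4·2131)/2911⌋ − ⌊(3·2131)/2911⌋ = ⌊8524/2911⌋ − ⌊6393/2911⌋ = 2 − 2 = 0
n=4: ⌊(5·2131)/2911⌋ − ⌊(4·2131)/2911⌋ = ⌊10655/2911⌋ − ⌊8524/2911⌋ = 3 − 2 = 1
n=5: ⌊(6·2131)/2911⌋ − ⌊(5·2131)/2911⌋ = ⌊12786/2911⌋ − ⌊10655/2911⌋ = 4 − 3 = 1
n=6: ⌊(7·2131)/2911⌋ − ⌊(6·2131)/2911⌋ = ⌊14917/2911⌋ − ⌊12786/2911⌋ = 5 − 4 = 1
n=7: ⌊(8·2131)/2911⌋ − ⌊(7·2131)/2911⌋ = ⌊17048/2911⌋ − ⌊14917/2911⌋ = 5 − 5 = 0
n=8: ⌊(9·2131)/2911⌋ − ⌊(8·2131)/2911⌋ = ⌊19179/2911⌋ − ⌊17048/2911⌋ = 6 − 5 = 1
n=9: ⌊(10·2131)/2911⌋ − ⌊(9·2131)/2911⌋ = ⌊21310/2911⌋ − ⌊19179/2911⌋ = 7 − 6 = 1
n=10: ⌊(11·2131)/2911⌋ − ⌊(10·2131)/2911⌋ = ⌊23441/2911⌋ − ⌊21310/2911⌋ = 8 − 7 = 1
n=11: ⌊(12·2131)/2911⌋ − ⌊(11·2131)/2911⌋ = ⌊25572/2911⌋ − ⌊23441/2911⌋ = 8 − 8 = 0
n=12: ⌊(13·2131)/2911⌋ − ⌊(12·2131)/2911⌋ = ⌊27703/2911⌋ − ⌊25572/2911⌋ = 9 − 8 = 1
n=13: ⌊(14·2131)/2911⌋ − ⌊(13·2131)/2911⌋ = ⌊29834/2911⌋ − ⌊27703/2911⌋ = 10 − 9 = 1
n=14: ⌊(15·2131)/2911⌋ − ⌊(14·2131)/2911⌋ = ⌊31965/2911⌋ − ⌊29834/2911⌋ = 10 − 10 = 0
n=15: ⌊(16·2131)/2911⌋ − ⌊(15·2131)/2911⌋ = ⌊34096/2911⌋ − ⌊31965/2911⌋ = 11 − 10 = 1
n=16: ⌊(17·2131)/2911⌋ − ⌊(16·2131)/2911⌋ = ⌊36227/2911⌋ − ⌊34096/2911⌋ = 12 − 11 = 1
n=17: ⌊(18·2131)/2911⌋ − ⌊(17·2131)/2911⌋ = ⌊38358/2911⌋ − ⌊36227/2911⌋ = 13 − 12 = 1
n=18: ⌊(19·2131)/2911⌋ − ⌊(18·2131)/2911⌋ = ⌊40489/2911⌋ − ⌊38358/2911⌋ = 13 − 13 = 0
n=19: ⌊(20·2131)/2911⌋ − ⌊(19·2131)/2911⌋ = ⌊42620/2911⌋ − ⌊40489/2911⌋ = 14 − 13 = 1
n=20: ⌊(21·2131)/2911⌋ − ⌊(20·2131)/2911⌋ = ⌊44751/2911⌋ − ⌊42620/2911⌋ = 15 − 14 = 1
n=21: ⌊(22·2131)/2911⌋ − ⌊(21·2131)/2911⌋ = ⌊46882/2911⌋ − ⌊44751/2911⌋ = 16 − 15 = 1
n=22: ⌊(23·2131)/2911⌋ − ⌊(22·2131)/2911⌋ = ⌊49013/2911⌋ − ⌊46882/2911⌋ = 16 − 16 = 0
n=23: ⌊(24·2131)/2911⌋ − ⌊(23·2131)/2911⌋ = ⌊51144/2911⌋ − ⌊49013/2911⌋ = 17 − 16 = 1
n=24: ⌊(25·2131)/2911⌋ − ⌊(24·2131)/2911⌋ = ⌊53275/2911⌋ − ⌊51144/2911⌋ = 18 − 17 = 1
n=25: ⌊(26·2131)/2911⌋ − ⌊(25·2131)/2911⌋ = ⌊55406/2911⌋ − ⌊53275/2911⌋ = 19 − 18 = 1
n=26: ⌊(27·2131)/2911⌋ − ⌊(26·2131)/2911⌋ = ⌊57537/2911⌋ − ⌊55406/2911⌋ = 19 − 19 = 0
n=27: ⌊(28·2131)/2911⌋ − ⌊(27·2131)/2911⌋ = ⌊59668/2911⌋ − ⌊57537/2911⌋ = 20 − 19 = 1
n=28: ⌊(29·2131)/2911⌋ − ⌊(28·2131)/2911⌋ = ⌊61799/2911⌋ − ⌊59668/2911⌋ = 21 − 20 = 1
n=29: ⌊(30·2131)/2911⌋ − ⌊(29·2131)/2911⌋ = ⌊63930/2911⌋ − ⌊61799/2911⌋ = 21 − 21 = 0
n=30: ⌊(31·2131)/2911⌋ − ⌊(30·2131)/2911⌋ = ⌊66061/2911⌋ − ⌊63930/2911⌋ = 22 − 21 = 1
n=31: ⌊(32·2131)/2911⌋ − ⌊(31·2131)/2911⌋ = ⌊68192/2911⌋ − ⌊66061/2911⌋ = 23 − 22 = 1
n=32: ⌊(33·2131)/2911⌋ − ⌊(32·2131)/2911⌋ = ⌊70323/2911⌋ − ⌊68192/2911⌋ = 24 − 23 = 1
n=33: ⌊(34·2131)/2911⌋ − ⌊(33·2131)/2911⌋ = ⌊72454/2911⌋ − ⌊70323/2911⌋ = 24 − 24 = 0

0110111011101101110111011101101110


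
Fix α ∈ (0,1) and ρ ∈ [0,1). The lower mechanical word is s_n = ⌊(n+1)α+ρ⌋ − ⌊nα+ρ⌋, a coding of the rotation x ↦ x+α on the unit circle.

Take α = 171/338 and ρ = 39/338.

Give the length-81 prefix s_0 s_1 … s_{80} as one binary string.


010101010101010101010101010101010101010101010101010101010101010110101010101010101

n=0: ⌊(1·171+39)/338⌋ − ⌊(0·171+39)/338⌋ = ⌊210/338⌋ − ⌊39/338⌋ = 0 − 0 = 0
n=1: ⌊(2·171+39)/338⌋ − ⌊(1·171+39)/338⌋ = ⌊381/338⌋ − ⌊210/338⌋ = 1 − 0 = 1
n=2: ⌊(3·171+39)/338⌋ − ⌊(2·171+39)/338⌋ = ⌊552/338⌋ − ⌊381/338⌋ = 1 − 1 = 0
n=3: ⌊(4·171+39)/338⌋ − ⌊(3·171+39)/338⌋ = ⌊723/338⌋ − ⌊552/338⌋ = 2 − 1 = 1
n=4: ⌊(5·171+39)/338⌋ − ⌊(4·171+39)/338⌋ = ⌊894/338⌋ − ⌊723/338⌋ = 2 − 2 = 0
n=5: ⌊(6·171+39)/338⌋ − ⌊(5·171+39)/338⌋ = ⌊1065/338⌋ − ⌊894/338⌋ = 3 − 2 = 1
n=6: ⌊(7·171+39)/338⌋ − ⌊(6·171+39)/338⌋ = ⌊1236/338⌋ − ⌊1065/338⌋ = 3 − 3 = 0
n=7: ⌊(8·171+39)/338⌋ − ⌊(7·171+39)/338⌋ = ⌊1407/338⌋ − ⌊1236/338⌋ = 4 − 3 = 1
n=8: ⌊(9·171+39)/338⌋ − ⌊(8·171+39)/338⌋ = ⌊1578/338⌋ − ⌊1407/338⌋ = 4 − 4 = 0
n=9: ⌊(10·171+39)/338⌋ − ⌊(9·171+39)/338⌋ = ⌊1749/338⌋ − ⌊1578/338⌋ = 5 − 4 = 1
n=10: ⌊(11·171+39)/338⌋ − ⌊(10·171+39)/338⌋ = ⌊1920/338⌋ − ⌊1749/338⌋ = 5 − 5 = 0
n=11: ⌊(12·171+39)/338⌋ − ⌊(11·171+39)/338⌋ = ⌊2091/338⌋ − ⌊1920/338⌋ = 6 − 5 = 1
n=12: ⌊(13·171+39)/338⌋ − ⌊(12·171+39)/338⌋ = ⌊2262/338⌋ − ⌊2091/338⌋ = 6 − 6 = 0
n=13: ⌊(14·171+39)/338⌋ − ⌊(13·171+39)/338⌋ = ⌊2433/338⌋ − ⌊2262/338⌋ = 7 − 6 = 1
n=14: ⌊(15·171+39)/338⌋ − ⌊(14·171+39)/338⌋ = ⌊2604/338⌋ − ⌊2433/338⌋ = 7 − 7 = 0
n=15: ⌊(16·171+39)/338⌋ − ⌊(15·171+39)/338⌋ = ⌊2775/338⌋ − ⌊2604/338⌋ = 8 − 7 = 1
n=16: ⌊(17·171+39)/338⌋ − ⌊(16·171+39)/338⌋ = ⌊2946/338⌋ − ⌊2775/338⌋ = 8 − 8 = 0
n=17: ⌊(18·171+39)/338⌋ − ⌊(17·171+39)/338⌋ = ⌊3117/338⌋ − ⌊2946/338⌋ = 9 − 8 = 1
n=18: ⌊(19·171+39)/338⌋ − ⌊(18·171+39)/338⌋ = ⌊3288/338⌋ − ⌊3117/338⌋ = 9 − 9 = 0
n=19: ⌊(20·171+39)/338⌋ − ⌊(19·171+39)/338⌋ = ⌊3459/338⌋ − ⌊3288/338⌋ = 10 − 9 = 1
n=20: ⌊(21·171+39)/338⌋ − ⌊(20·171+39)/338⌋ = ⌊3630/338⌋ − ⌊3459/338⌋ = 10 − 10 = 0
n=21: ⌊(22·171+39)/338⌋ − ⌊(21·171+39)/338⌋ = ⌊3801/338⌋ − ⌊3630/338⌋ = 11 − 10 = 1
n=22: ⌊(23·171+39)/338⌋ − ⌊(22·171+39)/338⌋ = ⌊3972/338⌋ − ⌊3801/338⌋ = 11 − 11 = 0
n=23: ⌊(24·171+39)/338⌋ − ⌊(23·171+39)/338⌋ = ⌊4143/338⌋ − ⌊3972/338⌋ = 12 − 11 = 1
n=24: ⌊(25·171+39)/338⌋ − ⌊(24·171+39)/338⌋ = ⌊4314/338⌋ − ⌊4143/338⌋ = 12 − 12 = 0
n=25: ⌊(26·171+39)/338⌋ − ⌊(25·171+39)/338⌋ = ⌊4485/338⌋ − ⌊4314/338⌋ = 13 − 12 = 1
n=26: ⌊(27·171+39)/338⌋ − ⌊(26·171+39)/338⌋ = ⌊4656/338⌋ − ⌊4485/338⌋ = 13 − 13 = 0
n=27: ⌊(28·171+39)/338⌋ − ⌊(27·171+39)/338⌋ = ⌊4827/338⌋ − ⌊4656/338⌋ = 14 − 13 = 1
n=28: ⌊(29·171+39)/338⌋ − ⌊(28·171+39)/338⌋ = ⌊4998/338⌋ − ⌊4827/338⌋ = 14 − 14 = 0
n=29: ⌊(30·171+39)/338⌋ − ⌊(29·171+39)/338⌋ = ⌊5169/338⌋ − ⌊4998/338⌋ = 15 − 14 = 1
n=30: ⌊(31·171+39)/338⌋ − ⌊(30·171+39)/338⌋ = ⌊5340/338⌋ − ⌊5169/338⌋ = 15 − 15 = 0
n=31: ⌊(32·171+39)/338⌋ − ⌊(31·171+39)/338⌋ = ⌊5511/338⌋ − ⌊5340/338⌋ = 16 − 15 = 1
n=32: ⌊(33·171+39)/338⌋ − ⌊(32·171+39)/338⌋ = ⌊5682/338⌋ − ⌊5511/338⌋ = 16 − 16 = 0
n=33: ⌊(34·171+39)/338⌋ − ⌊(33·171+39)/338⌋ = ⌊5853/338⌋ − ⌊5682/338⌋ = 17 − 16 = 1
n=34: ⌊(35·171+39)/338⌋ − ⌊(34·171+39)/338⌋ = ⌊6024/338⌋ − ⌊5853/338⌋ = 17 − 17 = 0
n=35: ⌊(36·171+39)/338⌋ − ⌊(35·171+39)/338⌋ = ⌊6195/338⌋ − ⌊6024/338⌋ = 18 − 17 = 1
n=36: ⌊(37·171+39)/338⌋ − ⌊(36·171+39)/338⌋ = ⌊6366/338⌋ − ⌊6195/338⌋ = 18 − 18 = 0
n=37: ⌊(38·171+39)/338⌋ − ⌊(37·171+39)/338⌋ = ⌊6537/338⌋ − ⌊6366/338⌋ = 19 − 18 = 1
n=38: ⌊(39·171+39)/338⌋ − ⌊(38·171+39)/338⌋ = ⌊6708/338⌋ − ⌊6537/338⌋ = 19 − 19 = 0
n=39: ⌊(40·171+39)/338⌋ − ⌊(39·171+39)/338⌋ = ⌊6879/338⌋ − ⌊6708/338⌋ = 20 − 19 = 1
n=40: ⌊(41·171+39)/338⌋ − ⌊(40·171+39)/338⌋ = ⌊7050/338⌋ − ⌊6879/338⌋ = 20 − 20 = 0
n=41: ⌊(42·171+39)/338⌋ − ⌊(41·171+39)/338⌋ = ⌊7221/338⌋ − ⌊7050/338⌋ = 21 − 20 = 1
n=42: ⌊(43·171+39)/338⌋ − ⌊(42·171+39)/338⌋ = ⌊7392/338⌋ − ⌊7221/338⌋ = 21 − 21 = 0
n=43: ⌊(44·171+39)/338⌋ − ⌊(43·171+39)/338⌋ = ⌊7563/338⌋ − ⌊7392/338⌋ = 22 − 21 = 1
n=44: ⌊(45·171+39)/338⌋ − ⌊(44·171+39)/338⌋ = ⌊7734/338⌋ − ⌊7563/338⌋ = 22 − 22 = 0
n=45: ⌊(46·171+39)/338⌋ − ⌊(45·171+39)/338⌋ = ⌊7905/338⌋ − ⌊7734/338⌋ = 23 − 22 = 1
n=46: ⌊(47·171+39)/338⌋ − ⌊(46·171+39)/338⌋ = ⌊8076/338⌋ − ⌊7905/338⌋ = 23 − 23 = 0
n=47: ⌊(48·171+39)/338⌋ − ⌊(47·171+39)/338⌋ = ⌊8247/338⌋ − ⌊8076/338⌋ = 24 − 23 = 1
n=48: ⌊(49·171+39)/338⌋ − ⌊(48·171+39)/338⌋ = ⌊8418/338⌋ − ⌊8247/338⌋ = 24 − 24 = 0
n=49: ⌊(50·171+39)/338⌋ − ⌊(49·171+39)/338⌋ = ⌊8589/338⌋ − ⌊8418/338⌋ = 25 − 24 = 1
n=50: ⌊(51·171+39)/338⌋ − ⌊(50·171+39)/338⌋ = ⌊8760/338⌋ − ⌊8589/338⌋ = 25 − 25 = 0
n=51: ⌊(52·171+39)/338⌋ − ⌊(51·171+39)/338⌋ = ⌊8931/338⌋ − ⌊8760/338⌋ = 26 − 25 = 1
n=52: ⌊(53·171+39)/338⌋ − ⌊(52·171+39)/338⌋ = ⌊9102/338⌋ − ⌊8931/338⌋ = 26 − 26 = 0
n=53: ⌊(54·171+39)/338⌋ − ⌊(53·171+39)/338⌋ = ⌊9273/338⌋ − ⌊9102/338⌋ = 27 − 26 = 1
n=54: ⌊(55·171+39)/338⌋ − ⌊(54·171+39)/338⌋ = ⌊9444/338⌋ − ⌊9273/338⌋ = 27 − 27 = 0
n=55: ⌊(56·171+39)/338⌋ − ⌊(55·171+39)/338⌋ = ⌊9615/338⌋ − ⌊9444/338⌋ = 28 − 27 = 1
n=56: ⌊(57·171+39)/338⌋ − ⌊(56·171+39)/338⌋ = ⌊9786/338⌋ − ⌊9615/338⌋ = 28 − 28 = 0
n=57: ⌊(58·171+39)/338⌋ − ⌊(57·171+39)/338⌋ = ⌊9957/338⌋ − ⌊9786/338⌋ = 29 − 28 = 1
n=58: ⌊(59·171+39)/338⌋ − ⌊(58·171+39)/338⌋ = ⌊10128/338⌋ − ⌊9957/338⌋ = 29 − 29 = 0
n=59: ⌊(60·171+39)/338⌋ − ⌊(59·171+39)/338⌋ = ⌊10299/338⌋ − ⌊10128/338⌋ = 30 − 29 = 1
n=60: ⌊(61·171+39)/338⌋ − ⌊(60·171+39)/338⌋ = ⌊10470/338⌋ − ⌊10299/338⌋ = 30 − 30 = 0
n=61: ⌊(62·171+39)/338⌋ − ⌊(61·171+39)/338⌋ = ⌊10641/338⌋ − ⌊10470/338⌋ = 31 − 30 = 1
n=62: ⌊(63·171+39)/338⌋ − ⌊(62·171+39)/338⌋ = ⌊10812/338⌋ − ⌊10641/338⌋ = 31 − 31 = 0
n=63: ⌊(64·171+39)/338⌋ − ⌊(63·171+39)/338⌋ = ⌊10983/338⌋ − ⌊10812/338⌋ = 32 − 31 = 1
n=64: ⌊(65·171+39)/338⌋ − ⌊(64·171+39)/338⌋ = ⌊11154/338⌋ − ⌊10983/338⌋ = 33 − 32 = 1
n=65: ⌊(66·171+39)/338⌋ − ⌊(65·171+39)/338⌋ = ⌊11325/338⌋ − ⌊11154/338⌋ = 33 − 33 = 0
n=66: ⌊(67·171+39)/338⌋ − ⌊(66·171+39)/338⌋ = ⌊11496/338⌋ − ⌊11325/338⌋ = 34 − 33 = 1
n=67: ⌊(68·171+39)/338⌋ − ⌊(67·171+39)/338⌋ = ⌊11667/338⌋ − ⌊11496/338⌋ = 34 − 34 = 0
n=68: ⌊(69·171+39)/338⌋ − ⌊(68·171+39)/338⌋ = ⌊11838/338⌋ − ⌊11667/338⌋ = 35 − 34 = 1
n=69: ⌊(70·171+39)/338⌋ − ⌊(69·171+39)/338⌋ = ⌊12009/338⌋ − ⌊11838/338⌋ = 35 − 35 = 0
n=70: ⌊(71·171+39)/338⌋ − ⌊(70·171+39)/338⌋ = ⌊12180/338⌋ − ⌊12009/338⌋ = 36 − 35 = 1
n=71: ⌊(72·171+39)/338⌋ − ⌊(71·171+39)/338⌋ = ⌊12351/338⌋ − ⌊12180/338⌋ = 36 − 36 = 0
n=72: ⌊(73·171+39)/338⌋ − ⌊(72·171+39)/338⌋ = ⌊12522/338⌋ − ⌊12351/338⌋ = 37 − 36 = 1
n=73: ⌊(74·171+39)/338⌋ − ⌊(73·171+39)/338⌋ = ⌊12693/338⌋ − ⌊12522/338⌋ = 37 − 37 = 0
n=74: ⌊(75·171+39)/338⌋ − ⌊(74·171+39)/338⌋ = ⌊12864/338⌋ − ⌊12693/338⌋ = 38 − 37 = 1
n=75: ⌊(76·171+39)/338⌋ − ⌊(75·171+39)/338⌋ = ⌊13035/338⌋ − ⌊12864/338⌋ = 38 − 38 = 0
n=76: ⌊(77·171+39)/338⌋ − ⌊(76·171+39)/338⌋ = ⌊13206/338⌋ − ⌊13035/338⌋ = 39 − 38 = 1
n=77: ⌊(78·171+39)/338⌋ − ⌊(77·171+39)/338⌋ = ⌊13377/338⌋ − ⌊13206/338⌋ = 39 − 39 = 0
n=78: ⌊(79·171+39)/338⌋ − ⌊(78·171+39)/338⌋ = ⌊13548/338⌋ − ⌊13377/338⌋ = 40 − 39 = 1
n=79: ⌊(80·171+39)/338⌋ − ⌊(79·171+39)/338⌋ = ⌊13719/338⌋ − ⌊13548/338⌋ = 40 − 40 = 0
n=80: ⌊(81·171+39)/338⌋ − ⌊(80·171+39)/338⌋ = ⌊13890/338⌋ − ⌊13719/338⌋ = 41 − 40 = 1


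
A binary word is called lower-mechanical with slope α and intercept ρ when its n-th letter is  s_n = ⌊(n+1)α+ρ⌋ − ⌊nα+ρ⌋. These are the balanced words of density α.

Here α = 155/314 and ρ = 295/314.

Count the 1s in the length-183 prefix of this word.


91

#1s = Σ_{n=0}^{182} s_n = Σ_{n=0}^{182} (⌊(n+1)α+ρ⌋ − ⌊nα+ρ⌋)
the sum telescopes: every ⌊nα+ρ⌋ with 0 < n < 183 appears once with + and once with −, leaving ⌊183α+ρ⌋ − ⌊0·α+ρ⌋
183α + ρ = (183·155 + 295) / 314 = 28660/314
ρ = 295/314
⌊28660/314⌋ = 91,  ⌊295/314⌋ = 0
#1s = 91 − 0 = 91


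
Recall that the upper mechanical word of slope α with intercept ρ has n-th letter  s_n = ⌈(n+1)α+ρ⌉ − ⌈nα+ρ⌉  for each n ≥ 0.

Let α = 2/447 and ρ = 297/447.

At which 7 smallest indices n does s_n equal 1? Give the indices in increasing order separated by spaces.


n=0: ⌈299/447⌉−⌈297/447⌉ = 1−1 = 0
n=1: ⌈301/447⌉−⌈299/447⌉ = 1−1 = 0
  …
n=75: ⌈449/447⌉−⌈447/447⌉ = 2−1 = 1  ← one
n=76: ⌈451/447⌉−⌈449/447⌉ = 2−2 = 0
n=77: ⌈453/447⌉−⌈451/447⌉ = 2−2 = 0
  …
n=298: ⌈895/447⌉−⌈893/447⌉ = 3−2 = 1  ← one
n=299: ⌈897/447⌉−⌈895/447⌉ = 3−3 = 0
n=300: ⌈899/447⌉−⌈897/447⌉ = 3−3 = 0
  …
n=522: ⌈1343/447⌉−⌈1341/447⌉ = 4−3 = 1  ← one
n=523: ⌈1345/447⌉−⌈1343/447⌉ = 4−4 = 0
n=524: ⌈1347/447⌉−⌈1345/447⌉ = 4−4 = 0
  …
n=745: ⌈1789/447⌉−⌈1787/447⌉ = 5−4 = 1  ← one
n=746: ⌈1791/447⌉−⌈1789/447⌉ = 5−5 = 0
n=747: ⌈1793/447⌉−⌈1791/447⌉ = 5−5 = 0
  …
n=969: ⌈2237/447⌉−⌈2235/447⌉ = 6−5 = 1  ← one
n=970: ⌈2239/447⌉−⌈2237/447⌉ = 6−6 = 0
n=971: ⌈2241/447⌉−⌈2239/447⌉ = 6−6 = 0
  …
n=1192: ⌈2683/447⌉−⌈2681/447⌉ = 7−6 = 1  ← one
n=1193: ⌈2685/447⌉−⌈2683/447⌉ = 7−7 = 0
n=1194: ⌈2687/447⌉−⌈2685/447⌉ = 7−7 = 0
  …
n=1416: ⌈3131/447⌉−⌈3129/447⌉ = 8−7 = 1  ← one
positions of the first 7 ones: 75 298 522 745 969 1192 1416

75 298 522 745 969 1192 1416


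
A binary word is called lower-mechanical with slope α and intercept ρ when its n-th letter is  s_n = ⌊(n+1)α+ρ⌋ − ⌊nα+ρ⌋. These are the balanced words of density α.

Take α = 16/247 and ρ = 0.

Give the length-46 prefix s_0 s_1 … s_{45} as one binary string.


0000000000000001000000000000001000000000000000

n=0: ⌊(1·16)/247⌋ − ⌊(0·16)/247⌋ = ⌊16/247⌋ − ⌊0/247⌋ = 0 − 0 = 0
n=1: ⌊(2·16)/247⌋ − ⌊(1·16)/247⌋ = ⌊32/247⌋ − ⌊16/247⌋ = 0 − 0 = 0
n=2: ⌊(3·16)/247⌋ − ⌊(2·16)/247⌋ = ⌊48/247⌋ − ⌊32/247⌋ = 0 − 0 = 0
n=3: ⌊(4·16)/247⌋ − ⌊(3·16)/247⌋ = ⌊64/247⌋ − ⌊48/247⌋ = 0 − 0 = 0
n=4: ⌊(5·16)/247⌋ − ⌊(4·16)/247⌋ = ⌊80/247⌋ − ⌊64/247⌋ = 0 − 0 = 0
n=5: ⌊(6·16)/247⌋ − ⌊(5·16)/247⌋ = ⌊96/247⌋ − ⌊80/247⌋ = 0 − 0 = 0
n=6: ⌊(7·16)/247⌋ − ⌊(6·16)/247⌋ = ⌊112/247⌋ − ⌊96/247⌋ = 0 − 0 = 0
n=7: ⌊(8·16)/247⌋ − ⌊(7·16)/247⌋ = ⌊128/247⌋ − ⌊112/247⌋ = 0 − 0 = 0
n=8: ⌊(9·16)/247⌋ − ⌊(8·16)/247⌋ = ⌊144/247⌋ − ⌊128/247⌋ = 0 − 0 = 0
n=9: ⌊(10·16)/247⌋ − ⌊(9·16)/247⌋ = ⌊160/247⌋ − ⌊144/247⌋ = 0 − 0 = 0
n=10: ⌊(11·16)/247⌋ − ⌊(10·16)/247⌋ = ⌊176/247⌋ − ⌊160/247⌋ = 0 − 0 = 0
n=11: ⌊(12·16)/247⌋ − ⌊(11·16)/247⌋ = ⌊192/247⌋ − ⌊176/247⌋ = 0 − 0 = 0
n=12: ⌊(13·16)/247⌋ − ⌊(12·16)/247⌋ = ⌊208/247⌋ − ⌊192/247⌋ = 0 − 0 = 0
n=13: ⌊(14·16)/247⌋ − ⌊(13·16)/247⌋ = ⌊224/247⌋ − ⌊208/247⌋ = 0 − 0 = 0
n=14: ⌊(15·16)/247⌋ − ⌊(14·16)/247⌋ = ⌊240/247⌋ − ⌊224/247⌋ = 0 − 0 = 0
n=15: ⌊(16·16)/247⌋ − ⌊(15·16)/247⌋ = ⌊256/247⌋ − ⌊240/247⌋ = 1 − 0 = 1
n=16: ⌊(17·16)/247⌋ − ⌊(16·16)/247⌋ = ⌊272/247⌋ − ⌊256/247⌋ = 1 − 1 = 0
n=17: ⌊(18·16)/247⌋ − ⌊(17·16)/247⌋ = ⌊288/247⌋ − ⌊272/247⌋ = 1 − 1 = 0
n=18: ⌊(19·16)/247⌋ − ⌊(18·16)/247⌋ = ⌊304/247⌋ − ⌊288/247⌋ = 1 − 1 = 0
n=19: ⌊(20·16)/247⌋ − ⌊(19·16)/247⌋ = ⌊320/247⌋ − ⌊304/247⌋ = 1 − 1 = 0
n=20: ⌊(21·16)/247⌋ − ⌊(20·16)/247⌋ = ⌊336/247⌋ − ⌊320/247⌋ = 1 − 1 = 0
n=21: ⌊(22·16)/247⌋ − ⌊(21·16)/247⌋ = ⌊352/247⌋ − ⌊336/247⌋ = 1 − 1 = 0
n=22: ⌊(23·16)/247⌋ − ⌊(22·16)/247⌋ = ⌊368/247⌋ − ⌊352/247⌋ = 1 − 1 = 0
n=23: ⌊(24·16)/247⌋ − ⌊(23·16)/247⌋ = ⌊384/247⌋ − ⌊368/247⌋ = 1 − 1 = 0
n=24: ⌊(25·16)/247⌋ − ⌊(24·16)/247⌋ = ⌊400/247⌋ − ⌊384/247⌋ = 1 − 1 = 0
n=25: ⌊(26·16)/247⌋ − ⌊(25·16)/247⌋ = ⌊416/247⌋ − ⌊400/247⌋ = 1 − 1 = 0
n=26: ⌊(27·16)/247⌋ − ⌊(26·16)/247⌋ = ⌊432/247⌋ − ⌊416/247⌋ = 1 − 1 = 0
n=27: ⌊(28·16)/247⌋ − ⌊(27·16)/247⌋ = ⌊448/247⌋ − ⌊432/247⌋ = 1 − 1 = 0
n=28: ⌊(29·16)/247⌋ − ⌊(28·16)/247⌋ = ⌊464/247⌋ − ⌊448/247⌋ = 1 − 1 = 0
n=29: ⌊(30·16)/247⌋ − ⌊(29·16)/247⌋ = ⌊480/247⌋ − ⌊464/247⌋ = 1 − 1 = 0
n=30: ⌊(31·16)/247⌋ − ⌊(30·16)/247⌋ = ⌊496/247⌋ − ⌊480/247⌋ = 2 − 1 = 1
n=31: ⌊(32·16)/247⌋ − ⌊(31·16)/247⌋ = ⌊512/247⌋ − ⌊496/247⌋ = 2 − 2 = 0
n=32: ⌊(33·16)/247⌋ − ⌊(32·16)/247⌋ = ⌊528/247⌋ − ⌊512/247⌋ = 2 − 2 = 0
n=33: ⌊(34·16)/247⌋ − ⌊(33·16)/247⌋ = ⌊544/247⌋ − ⌊528/247⌋ = 2 − 2 = 0
n=34: ⌊(35·16)/247⌋ − ⌊(34·16)/247⌋ = ⌊560/247⌋ − ⌊544/247⌋ = 2 − 2 = 0
n=35: ⌊(36·16)/247⌋ − ⌊(35·16)/247⌋ = ⌊576/247⌋ − ⌊560/247⌋ = 2 − 2 = 0
n=36: ⌊(37·16)/247⌋ − ⌊(36·16)/247⌋ = ⌊592/247⌋ − ⌊576/247⌋ = 2 − 2 = 0
n=37: ⌊(38·16)/247⌋ − ⌊(37·16)/247⌋ = ⌊608/247⌋ − ⌊592/247⌋ = 2 − 2 = 0
n=38: ⌊(39·16)/247⌋ − ⌊(38·16)/247⌋ = ⌊624/247⌋ − ⌊608/247⌋ = 2 − 2 = 0
n=39: ⌊(40·16)/247⌋ − ⌊(39·16)/247⌋ = ⌊640/247⌋ − ⌊624/247⌋ = 2 − 2 = 0
n=40: ⌊(41·16)/247⌋ − ⌊(40·16)/247⌋ = ⌊656/247⌋ − ⌊640/247⌋ = 2 − 2 = 0
n=41: ⌊(42·16)/247⌋ − ⌊(41·16)/247⌋ = ⌊672/247⌋ − ⌊656/247⌋ = 2 − 2 = 0
n=42: ⌊(43·16)/247⌋ − ⌊(42·16)/247⌋ = ⌊688/247⌋ − ⌊672/247⌋ = 2 − 2 = 0
n=43: ⌊(44·16)/247⌋ − ⌊(43·16)/247⌋ = ⌊704/247⌋ − ⌊688/247⌋ = 2 − 2 = 0
n=44: ⌊(45·16)/247⌋ − ⌊(44·16)/247⌋ = ⌊720/247⌋ − ⌊704/247⌋ = 2 − 2 = 0
n=45: ⌊(46·16)/247⌋ − ⌊(45·16)/247⌋ = ⌊736/247⌋ − ⌊720/247⌋ = 2 − 2 = 0


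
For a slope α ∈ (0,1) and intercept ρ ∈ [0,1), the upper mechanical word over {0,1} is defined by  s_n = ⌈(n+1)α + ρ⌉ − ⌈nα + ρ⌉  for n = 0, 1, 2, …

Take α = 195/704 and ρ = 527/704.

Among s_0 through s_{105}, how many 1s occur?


30

#1s = Σ_{n=0}^{105} s_n = Σ_{n=0}^{105} (⌈(n+1)α+ρ⌉ − ⌈nα+ρ⌉)
the sum telescopes: every ⌈nα+ρ⌉ with 0 < n < 106 appears once with + and once with −, leaving ⌈106α+ρ⌉ − ⌈0·α+ρ⌉
106α + ρ = (106·195 + 527) / 704 = 21197/704
ρ = 527/704
⌈21197/704⌉ = 31,  ⌈527/704⌉ = 1
#1s = 31 − 1 = 30


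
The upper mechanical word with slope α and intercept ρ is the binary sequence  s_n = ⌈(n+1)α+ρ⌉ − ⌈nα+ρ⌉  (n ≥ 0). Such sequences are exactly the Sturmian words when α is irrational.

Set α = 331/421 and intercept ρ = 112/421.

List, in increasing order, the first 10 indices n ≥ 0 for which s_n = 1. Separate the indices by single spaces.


n=0: ⌈443/421⌉−⌈112/421⌉ = 2−1 = 1  ← one
n=1: ⌈774/421⌉−⌈443/421⌉ = 2−2 = 0
n=2: ⌈1105/421⌉−⌈774/421⌉ = 3−2 = 1  ← one
n=3: ⌈1436/421⌉−⌈1105/421⌉ = 4−3 = 1  ← one
n=4: ⌈1767/421⌉−⌈1436/421⌉ = 5−4 = 1  ← one
n=5: ⌈2098/421⌉−⌈1767/421⌉ = 5−5 = 0
n=6: ⌈2429/421⌉−⌈2098/421⌉ = 6−5 = 1  ← one
n=7: ⌈2760/421⌉−⌈2429/421⌉ = 7−6 = 1  ← one
n=8: ⌈3091/421⌉−⌈2760/421⌉ = 8−7 = 1  ← one
n=9: ⌈3422/421⌉−⌈3091/421⌉ = 9−8 = 1  ← one
n=10: ⌈3753/421⌉−⌈3422/421⌉ = 9−9 = 0
n=11: ⌈4084/421⌉−⌈3753/421⌉ = 10−9 = 1  ← one
n=12: ⌈4415/421⌉−⌈4084/421⌉ = 11−10 = 1  ← one
positions of the first 10 ones: 0 2 3 4 6 7 8 9 11 12

0 2 3 4 6 7 8 9 11 12


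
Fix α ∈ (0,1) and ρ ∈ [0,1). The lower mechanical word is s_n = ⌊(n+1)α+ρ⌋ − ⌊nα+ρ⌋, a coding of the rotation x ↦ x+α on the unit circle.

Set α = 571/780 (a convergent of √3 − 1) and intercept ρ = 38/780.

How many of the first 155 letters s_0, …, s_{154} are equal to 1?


113

#1s = Σ_{n=0}^{154} s_n = Σ_{n=0}^{154} (⌊(n+1)α+ρ⌋ − ⌊nα+ρ⌋)
the sum telescopes: every ⌊nα+ρ⌋ with 0 < n < 155 appears once with + and once with −, leaving ⌊155α+ρ⌋ − ⌊0·α+ρ⌋
155α + ρ = (155·571 + 38) / 780 = 88543/780
ρ = 38/780
⌊88543/780⌋ = 113,  ⌊38/780⌋ = 0
#1s = 113 − 0 = 113


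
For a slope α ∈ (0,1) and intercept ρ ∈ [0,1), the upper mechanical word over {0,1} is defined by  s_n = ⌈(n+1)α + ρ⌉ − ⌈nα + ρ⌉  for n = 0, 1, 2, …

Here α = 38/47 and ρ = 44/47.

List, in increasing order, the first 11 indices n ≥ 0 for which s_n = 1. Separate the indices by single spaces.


0 1 2 3 5 6 7 8 9 11 12

n=0: ⌈82/47⌉−⌈44/47⌉ = 2−1 = 1  ← one
n=1: ⌈120/47⌉−⌈82/47⌉ = 3−2 = 1  ← one
n=2: ⌈158/47⌉−⌈120/47⌉ = 4−3 = 1  ← one
n=3: ⌈196/47⌉−⌈158/47⌉ = 5−4 = 1  ← one
n=4: ⌈234/47⌉−⌈196/47⌉ = 5−5 = 0
n=5: ⌈272/47⌉−⌈234/47⌉ = 6−5 = 1  ← one
n=6: ⌈310/47⌉−⌈272/47⌉ = 7−6 = 1  ← one
n=7: ⌈348/47⌉−⌈310/47⌉ = 8−7 = 1  ← one
n=8: ⌈386/47⌉−⌈348/47⌉ = 9−8 = 1  ← one
n=9: ⌈424/47⌉−⌈386/47⌉ = 10−9 = 1  ← one
n=10: ⌈462/47⌉−⌈424/47⌉ = 10−10 = 0
n=11: ⌈500/47⌉−⌈462/47⌉ = 11−10 = 1  ← one
n=12: ⌈538/47⌉−⌈500/47⌉ = 12−11 = 1  ← one
positions of the first 11 ones: 0 1 2 3 5 6 7 8 9 11 12


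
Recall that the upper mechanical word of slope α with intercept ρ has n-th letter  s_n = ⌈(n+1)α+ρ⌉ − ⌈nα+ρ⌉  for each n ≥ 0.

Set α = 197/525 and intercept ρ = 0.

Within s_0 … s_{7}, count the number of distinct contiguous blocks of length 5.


t_n = ⌈(n·197)/525⌉ for n = 0 … 8:
  n=0…8: ⌈0/525⌉=0 ⌈197/525⌉=1 ⌈394/525⌉=1 ⌈591/525⌉=2 ⌈788/525⌉=2 ⌈985/525⌉=2 ⌈1182/525⌉=3 ⌈1379/525⌉=3 ⌈1576/525⌉=4
s_n = t_(n+1) − t_n for n = 0 … 7 gives
prefix = 10100101
slide a length-5 window over [0..4] … [3..7] (4 windows); first occurrence of each distinct factor:
  [  0..  4] 10100
  [  1..  5] 01001
  [  2..  6] 10010
  [  3..  7] 00101
distinct factors: {00101, 01001, 10010, 10100}
count = 4  (Sturmian bound for length 5 is 6)

4


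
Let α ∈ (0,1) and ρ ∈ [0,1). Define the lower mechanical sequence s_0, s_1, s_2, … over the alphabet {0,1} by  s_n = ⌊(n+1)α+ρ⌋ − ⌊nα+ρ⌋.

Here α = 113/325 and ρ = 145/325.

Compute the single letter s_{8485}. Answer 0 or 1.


(n+1)α + ρ = (8486·113 + 145) / 325 = 959063/325
nα + ρ     = (8485·113 + 145) / 325 = 958950/325
⌊959063/325⌋ = 2950,  ⌊958950/325⌋ = 2950
s_{8485} = 2950 − 2950 = 0

0


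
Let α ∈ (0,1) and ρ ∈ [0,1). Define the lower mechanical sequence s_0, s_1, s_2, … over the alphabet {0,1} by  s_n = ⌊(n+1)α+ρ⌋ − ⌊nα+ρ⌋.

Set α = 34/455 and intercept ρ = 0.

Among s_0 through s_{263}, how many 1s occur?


19

#1s = Σ_{n=0}^{263} s_n = Σ_{n=0}^{263} (⌊(n+1)α+ρ⌋ − ⌊nα+ρ⌋)
the sum telescopes: every ⌊nα+ρ⌋ with 0 < n < 264 appears once with + and once with −, leaving ⌊264α+ρ⌋ − ⌊0·α+ρ⌋
264α + ρ = (264·34) / 455 = 8976/455
ρ = 0/455
⌊8976/455⌋ = 19,  ⌊0/455⌋ = 0
#1s = 19 − 0 = 19


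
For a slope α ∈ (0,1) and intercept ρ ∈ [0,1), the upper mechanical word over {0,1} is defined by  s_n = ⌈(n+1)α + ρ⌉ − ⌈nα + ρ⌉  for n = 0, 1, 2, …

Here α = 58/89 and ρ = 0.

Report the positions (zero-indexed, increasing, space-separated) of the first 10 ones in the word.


0 1 3 4 6 7 9 10 12 13

n=0: ⌈58/89⌉−⌈0/89⌉ = 1−0 = 1  ← one
n=1: ⌈116/89⌉−⌈58/89⌉ = 2−1 = 1  ← one
n=2: ⌈174/89⌉−⌈116/89⌉ = 2−2 = 0
n=3: ⌈232/89⌉−⌈174/89⌉ = 3−2 = 1  ← one
n=4: ⌈290/89⌉−⌈232/89⌉ = 4−3 = 1  ← one
n=5: ⌈348/89⌉−⌈290/89⌉ = 4−4 = 0
n=6: ⌈406/89⌉−⌈348/89⌉ = 5−4 = 1  ← one
n=7: ⌈464/89⌉−⌈406/89⌉ = 6−5 = 1  ← one
n=8: ⌈522/89⌉−⌈464/89⌉ = 6−6 = 0
n=9: ⌈580/89⌉−⌈522/89⌉ = 7−6 = 1  ← one
n=10: ⌈638/89⌉−⌈580/89⌉ = 8−7 = 1  ← one
n=11: ⌈696/89⌉−⌈638/89⌉ = 8−8 = 0
n=12: ⌈754/89⌉−⌈696/89⌉ = 9−8 = 1  ← one
n=13: ⌈812/89⌉−⌈754/89⌉ = 10−9 = 1  ← one
positions of the first 10 ones: 0 1 3 4 6 7 9 10 12 13


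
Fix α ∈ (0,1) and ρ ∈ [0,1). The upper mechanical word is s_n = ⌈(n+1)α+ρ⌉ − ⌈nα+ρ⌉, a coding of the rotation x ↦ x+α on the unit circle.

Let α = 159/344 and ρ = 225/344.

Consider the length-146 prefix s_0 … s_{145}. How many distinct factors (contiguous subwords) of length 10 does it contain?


t_n = ⌈(n·159+225)/344⌉ for n = 0 … 146:
  n=0…9: ⌈225/344⌉=1 ⌈384/344⌉=2 ⌈543/344⌉=2 ⌈702/344⌉=3 ⌈861/344⌉=3 ⌈1020/344⌉=3 ⌈1179/344⌉=4 ⌈1338/344⌉=4 ⌈1497/344⌉=5 ⌈1656/344⌉=5
  n=10…19: ⌈1815/344⌉=6 ⌈1974/344⌉=6 ⌈2133/344⌉=7 ⌈2292/344⌉=7 ⌈2451/344⌉=8 ⌈2610/344⌉=8 ⌈2769/344⌉=9 ⌈2928/344⌉=9 ⌈3087/344⌉=9 ⌈3246/344⌉=10
  n=20…29: ⌈3405/344⌉=10 ⌈3564/344⌉=11 ⌈3723/344⌉=11 ⌈3882/344⌉=12 ⌈4041/344⌉=12 ⌈4200/344⌉=13 ⌈4359/344⌉=13 ⌈4518/344⌉=14 ⌈4677/344⌉=14 ⌈4836/344⌉=15
  n=30…39: ⌈4995/344⌉=15 ⌈5154/344⌉=15 ⌈5313/344⌉=16 ⌈5472/344⌉=16 ⌈5631/344⌉=17 ⌈5790/344⌉=17 ⌈5949/344⌉=18 ⌈6108/344⌉=18 ⌈6267/344⌉=19 ⌈6426/344⌉=19
  n=40…49: ⌈6585/344⌉=20 ⌈6744/344⌉=20 ⌈6903/344⌉=21 ⌈7062/344⌉=21 ⌈7221/344⌉=21 ⌈7380/344⌉=22 ⌈7539/344⌉=22 ⌈7698/344⌉=23 ⌈7857/344⌉=23 ⌈8016/344⌉=24
  n=50…59: ⌈8175/344⌉=24 ⌈8334/344⌉=25 ⌈8493/344⌉=25 ⌈8652/344⌉=26 ⌈8811/344⌉=26 ⌈8970/344⌉=27 ⌈9129/344⌉=27 ⌈9288/344⌉=27 ⌈9447/344⌉=28 ⌈9606/344⌉=28
  n=60…69: ⌈9765/344⌉=29 ⌈9924/344⌉=29 ⌈10083/344⌉=30 ⌈10242/344⌉=30 ⌈10401/344⌉=31 ⌈10560/344⌉=31 ⌈10719/344⌉=32 ⌈10878/344⌉=32 ⌈11037/344⌉=33 ⌈11196/344⌉=33
  n=70…79: ⌈11355/344⌉=34 ⌈11514/344⌉=34 ⌈11673/344⌉=34 ⌈11832/344⌉=35 ⌈11991/344⌉=35 ⌈12150/344⌉=36 ⌈12309/344⌉=36 ⌈12468/344⌉=37 ⌈12627/344⌉=37 ⌈12786/344⌉=38
  n=80…89: ⌈12945/344⌉=38 ⌈13104/344⌉=39 ⌈13263/344⌉=39 ⌈13422/344⌉=40 ⌈13581/344⌉=40 ⌈13740/344⌉=40 ⌈13899/344⌉=41 ⌈14058/344⌉=41 ⌈14217/344⌉=42 ⌈14376/344⌉=42
  n=90…99: ⌈14535/344⌉=43 ⌈14694/344⌉=43 ⌈14853/344⌉=44 ⌈15012/344⌉=44 ⌈15171/344⌉=45 ⌈15330/344⌉=45 ⌈15489/344⌉=46 ⌈15648/344⌉=46 ⌈15807/344⌉=46 ⌈15966/344⌉=47
  n=100…109: ⌈16125/344⌉=47 ⌈16284/344⌉=48 ⌈16443/344⌉=48 ⌈16602/344⌉=49 ⌈16761/344⌉=49 ⌈16920/344⌉=50 ⌈17079/344⌉=50 ⌈17238/344⌉=51 ⌈17397/344⌉=51 ⌈17556/344⌉=52
  n=110…119: ⌈17715/344⌉=52 ⌈17874/344⌉=52 ⌈18033/344⌉=53 ⌈18192/344⌉=53 ⌈18351/344⌉=54 ⌈18510/344⌉=54 ⌈18669/344⌉=55 ⌈18828/344⌉=55 ⌈18987/344⌉=56 ⌈19146/344⌉=56
  n=120…129: ⌈19305/344⌉=57 ⌈19464/344⌉=57 ⌈19623/344⌉=58 ⌈19782/344⌉=58 ⌈19941/344⌉=58 ⌈20100/344⌉=59 ⌈20259/344⌉=59 ⌈20418/344⌉=60 ⌈20577/344⌉=60 ⌈20736/344⌉=61
  n=130…139: ⌈20895/344⌉=61 ⌈21054/344⌉=62 ⌈21213/344⌉=62 ⌈21372/344⌉=63 ⌈21531/344⌉=63 ⌈21690/344⌉=64 ⌈21849/344⌉=64 ⌈22008/344⌉=64 ⌈22167/344⌉=65 ⌈22326/344⌉=65
  n=140…146: ⌈22485/344⌉=66 ⌈22644/344⌉=66 ⌈22803/344⌉=67 ⌈22962/344⌉=67 ⌈23121/344⌉=68 ⌈23280/344⌉=68 ⌈23439/344⌉=69
s_n = t_(n+1) − t_n for n = 0 … 145 gives
prefix = 10100101010101010010101010101001010101010100101010101010010101010101010010101010101001010101010100101010101010010101010101001010101010100101010101
slide a length-10 window over [0..9] … [136..145] (137 windows); first occurrence of each distinct factor:
  [  0..  9] 1010010101
  [  1.. 10] 0100101010
  [  2.. 11] 1001010101
  [  3.. 12] 0010101010
  [  4.. 13] 0101010101
  [  5.. 14] 1010101010
  [  8.. 17] 0101010100
  [  9.. 18] 1010101001
  [ 10.. 19] 0101010010
  [ 11.. 20] 1010100101
  [ 12.. 21] 0101001010
  (the other 126 windows repeat one of these)
distinct factors: {0010101010, 0100101010, 0101001010, 0101010010, 0101010100, 0101010101, 1001010101, 1010010101, 1010100101, 1010101001, 1010101010}
count = 11  (Sturmian bound for length 10 is 11)

11


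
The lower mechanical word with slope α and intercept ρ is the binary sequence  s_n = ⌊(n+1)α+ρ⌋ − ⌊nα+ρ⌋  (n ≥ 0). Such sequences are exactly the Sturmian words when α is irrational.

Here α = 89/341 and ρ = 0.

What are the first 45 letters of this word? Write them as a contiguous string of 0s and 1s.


000100010001000100010010001000100010001000100

n=0: ⌊(1·89)/341⌋ − ⌊(0·89)/341⌋ = ⌊89/341⌋ − ⌊0/341⌋ = 0 − 0 = 0
n=1: ⌊(2·89)/341⌋ − ⌊(1·89)/341⌋ = ⌊178/341⌋ − ⌊89/341⌋ = 0 − 0 = 0
n=2: ⌊(3·89)/341⌋ − ⌊(2·89)/341⌋ = ⌊267/341⌋ − ⌊178/341⌋ = 0 − 0 = 0
n=3: ⌊(4·89)/341⌋ − ⌊(3·89)/341⌋ = ⌊356/341⌋ − ⌊267/341⌋ = 1 − 0 = 1
n=4: ⌊(5·89)/341⌋ − ⌊(4·89)/341⌋ = ⌊445/341⌋ − ⌊356/341⌋ = 1 − 1 = 0
n=5: ⌊(6·89)/341⌋ − ⌊(5·89)/341⌋ = ⌊534/341⌋ − ⌊445/341⌋ = 1 − 1 = 0
n=6: ⌊(7·89)/341⌋ − ⌊(6·89)/341⌋ = ⌊623/341⌋ − ⌊534/341⌋ = 1 − 1 = 0
n=7: ⌊(8·89)/341⌋ − ⌊(7·89)/341⌋ = ⌊712/341⌋ − ⌊623/341⌋ = 2 − 1 = 1
n=8: ⌊(9·89)/341⌋ − ⌊(8·89)/341⌋ = ⌊801/341⌋ − ⌊712/341⌋ = 2 − 2 = 0
n=9: ⌊(10·89)/341⌋ − ⌊(9·89)/341⌋ = ⌊890/341⌋ − ⌊801/341⌋ = 2 − 2 = 0
n=10: ⌊(11·89)/341⌋ − ⌊(10·89)/341⌋ = ⌊979/341⌋ − ⌊890/341⌋ = 2 − 2 = 0
n=11: ⌊(12·89)/341⌋ − ⌊(11·89)/341⌋ = ⌊1068/341⌋ − ⌊979/341⌋ = 3 − 2 = 1
n=12: ⌊(13·89)/341⌋ − ⌊(12·89)/341⌋ = ⌊1157/341⌋ − ⌊1068/341⌋ = 3 − 3 = 0
n=13: ⌊(14·89)/341⌋ − ⌊(13·89)/341⌋ = ⌊1246/341⌋ − ⌊1157/341⌋ = 3 − 3 = 0
n=14: ⌊(15·89)/341⌋ − ⌊(14·89)/341⌋ = ⌊1335/341⌋ − ⌊1246/341⌋ = 3 − 3 = 0
n=15: ⌊(16·89)/341⌋ − ⌊(15·89)/341⌋ = ⌊1424/341⌋ − ⌊1335/341⌋ = 4 − 3 = 1
n=16: ⌊(17·89)/341⌋ − ⌊(16·89)/341⌋ = ⌊1513/341⌋ − ⌊1424/341⌋ = 4 − 4 = 0
n=17: ⌊(18·89)/341⌋ − ⌊(17·89)/341⌋ = ⌊1602/341⌋ − ⌊1513/341⌋ = 4 − 4 = 0
n=18: ⌊(19·89)/341⌋ − ⌊(18·89)/341⌋ = ⌊1691/341⌋ − ⌊1602/341⌋ = 4 − 4 = 0
n=19: ⌊(20·89)/341⌋ − ⌊(19·89)/341⌋ = ⌊1780/341⌋ − ⌊1691/341⌋ = 5 − 4 = 1
n=20: ⌊(21·89)/341⌋ − ⌊(20·89)/341⌋ = ⌊1869/341⌋ − ⌊1780/341⌋ = 5 − 5 = 0
n=21: ⌊(22·89)/341⌋ − ⌊(21·89)/341⌋ = ⌊1958/341⌋ − ⌊1869/341⌋ = 5 − 5 = 0
n=22: ⌊(23·89)/341⌋ − ⌊(22·89)/341⌋ = ⌊2047/341⌋ − ⌊1958/341⌋ = 6 − 5 = 1
n=23: ⌊(24·89)/341⌋ − ⌊(23·89)/341⌋ = ⌊2136/341⌋ − ⌊2047/341⌋ = 6 − 6 = 0
n=24: ⌊(25·89)/341⌋ − ⌊(24·89)/341⌋ = ⌊2225/341⌋ − ⌊2136/341⌋ = 6 − 6 = 0
n=25: ⌊(26·89)/341⌋ − ⌊(25·89)/341⌋ = ⌊2314/341⌋ − ⌊2225/341⌋ = 6 − 6 = 0
n=26: ⌊(27·89)/341⌋ − ⌊(26·89)/341⌋ = ⌊2403/341⌋ − ⌊2314/341⌋ = 7 − 6 = 1
n=27: ⌊(28·89)/341⌋ − ⌊(27·89)/341⌋ = ⌊2492/341⌋ − ⌊2403/341⌋ = 7 − 7 = 0
n=28: ⌊(29·89)/341⌋ − ⌊(28·89)/341⌋ = ⌊2581/341⌋ − ⌊2492/341⌋ = 7 − 7 = 0
n=29: ⌊(30·89)/341⌋ − ⌊(29·89)/341⌋ = ⌊2670/341⌋ − ⌊2581/341⌋ = 7 − 7 = 0
n=30: ⌊(31·89)/341⌋ − ⌊(30·89)/341⌋ = ⌊2759/341⌋ − ⌊2670/341⌋ = 8 − 7 = 1
n=31: ⌊(32·89)/341⌋ − ⌊(31·89)/341⌋ = ⌊2848/341⌋ − ⌊2759/341⌋ = 8 − 8 = 0
n=32: ⌊(33·89)/341⌋ − ⌊(32·89)/341⌋ = ⌊2937/341⌋ − ⌊2848/341⌋ = 8 − 8 = 0
n=33: ⌊(34·89)/341⌋ − ⌊(33·89)/341⌋ = ⌊3026/341⌋ − ⌊2937/341⌋ = 8 − 8 = 0
n=34: ⌊(35·89)/341⌋ − ⌊(34·89)/341⌋ = ⌊3115/341⌋ − ⌊3026/341⌋ = 9 − 8 = 1
n=35: ⌊(36·89)/341⌋ − ⌊(35·89)/341⌋ = ⌊3204/341⌋ − ⌊3115/341⌋ = 9 − 9 = 0
n=36: ⌊(37·89)/341⌋ − ⌊(36·89)/341⌋ = ⌊3293/341⌋ − ⌊3204/341⌋ = 9 − 9 = 0
n=37: ⌊(38·89)/341⌋ − ⌊(37·89)/341⌋ = ⌊3382/341⌋ − ⌊3293/341⌋ = 9 − 9 = 0
n=38: ⌊(39·89)/341⌋ − ⌊(38·89)/341⌋ = ⌊3471/341⌋ − ⌊3382/341⌋ = 10 − 9 = 1
n=39: ⌊(40·89)/341⌋ − ⌊(39·89)/341⌋ = ⌊3560/341⌋ − ⌊3471/341⌋ = 10 − 10 = 0
n=40: ⌊(41·89)/341⌋ − ⌊(40·89)/341⌋ = ⌊3649/341⌋ − ⌊3560/341⌋ = 10 − 10 = 0
n=41: ⌊(42·89)/341⌋ − ⌊(41·89)/341⌋ = ⌊3738/341⌋ − ⌊3649/341⌋ = 10 − 10 = 0
n=42: ⌊(43·89)/341⌋ − ⌊(42·89)/341⌋ = ⌊3827/341⌋ − ⌊3738/341⌋ = 11 − 10 = 1
n=43: ⌊(44·89)/341⌋ − ⌊(43·89)/341⌋ = ⌊3916/341⌋ − ⌊3827/341⌋ = 11 − 11 = 0
n=44: ⌊(45·89)/341⌋ − ⌊(44·89)/341⌋ = ⌊4005/341⌋ − ⌊3916/341⌋ = 11 − 11 = 0
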